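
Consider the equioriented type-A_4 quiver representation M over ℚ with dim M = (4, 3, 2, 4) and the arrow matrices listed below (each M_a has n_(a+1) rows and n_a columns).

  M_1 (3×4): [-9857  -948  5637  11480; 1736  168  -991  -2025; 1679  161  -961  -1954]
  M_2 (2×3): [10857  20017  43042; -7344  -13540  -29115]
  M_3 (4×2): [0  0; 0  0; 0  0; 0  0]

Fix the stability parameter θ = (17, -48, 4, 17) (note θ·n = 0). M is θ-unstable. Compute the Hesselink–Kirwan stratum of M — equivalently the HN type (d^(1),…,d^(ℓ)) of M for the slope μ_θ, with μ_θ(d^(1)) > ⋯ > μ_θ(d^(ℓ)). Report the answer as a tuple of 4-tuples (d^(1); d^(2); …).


Barcode: M ≅ I[1,1], I[1,2], I[1,3]^2, I[4,4]^4. HN layers by μ_θ (3 steps, strictly decreasing):
  μ^(1)=17; μ^(2)=4; μ^(3)=-31/2

((1, 0, 0, 4); (0, 0, 2, 0); (3, 3, 0, 0))


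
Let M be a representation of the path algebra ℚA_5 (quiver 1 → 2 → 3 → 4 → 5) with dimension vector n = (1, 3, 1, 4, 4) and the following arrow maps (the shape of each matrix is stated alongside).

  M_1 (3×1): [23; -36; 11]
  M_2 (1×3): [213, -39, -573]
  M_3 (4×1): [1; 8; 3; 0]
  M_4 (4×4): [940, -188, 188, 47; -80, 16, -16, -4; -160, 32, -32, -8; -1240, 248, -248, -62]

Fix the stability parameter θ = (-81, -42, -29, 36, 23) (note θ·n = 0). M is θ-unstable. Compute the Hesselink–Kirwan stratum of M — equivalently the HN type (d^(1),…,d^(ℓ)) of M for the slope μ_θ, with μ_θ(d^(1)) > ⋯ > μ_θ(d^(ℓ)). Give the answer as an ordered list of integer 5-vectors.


Barcode: M ≅ I[1,2], I[2,2], I[2,4], I[4,4]^2, I[4,5], I[5,5]^3. HN layers by μ_θ (6 steps, strictly decreasing):
  μ^(1)=36; μ^(2)=59/2; μ^(3)=23; μ^(4)=-29; μ^(5)=-42; μ^(6)=-81

((0, 0, 0, 3, 0); (0, 0, 0, 1, 1); (0, 0, 0, 0, 3); (0, 0, 1, 0, 0); (0, 3, 0, 0, 0); (1, 0, 0, 0, 0))


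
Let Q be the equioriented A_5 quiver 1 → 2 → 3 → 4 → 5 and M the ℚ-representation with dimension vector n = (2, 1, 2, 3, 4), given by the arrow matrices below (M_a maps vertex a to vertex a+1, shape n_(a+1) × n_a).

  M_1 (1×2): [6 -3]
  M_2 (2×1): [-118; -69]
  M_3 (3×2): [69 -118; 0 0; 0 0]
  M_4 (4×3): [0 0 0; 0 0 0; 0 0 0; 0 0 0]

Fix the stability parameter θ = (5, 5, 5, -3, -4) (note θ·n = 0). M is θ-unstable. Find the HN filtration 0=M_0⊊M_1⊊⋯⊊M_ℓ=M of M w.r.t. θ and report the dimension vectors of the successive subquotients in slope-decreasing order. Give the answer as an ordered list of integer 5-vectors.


Via rank(M_{q-1}∘⋯∘M_p): M ≅ I[1,1], I[1,3], I[3,4], I[4,4]^2, I[5,5]^4.
μ_θ-semistable layers: μ^(1)=5; μ^(2)=1; μ^(3)=-3; μ^(4)=-4

((2, 1, 1, 0, 0); (0, 0, 1, 1, 0); (0, 0, 0, 2, 0); (0, 0, 0, 0, 4))


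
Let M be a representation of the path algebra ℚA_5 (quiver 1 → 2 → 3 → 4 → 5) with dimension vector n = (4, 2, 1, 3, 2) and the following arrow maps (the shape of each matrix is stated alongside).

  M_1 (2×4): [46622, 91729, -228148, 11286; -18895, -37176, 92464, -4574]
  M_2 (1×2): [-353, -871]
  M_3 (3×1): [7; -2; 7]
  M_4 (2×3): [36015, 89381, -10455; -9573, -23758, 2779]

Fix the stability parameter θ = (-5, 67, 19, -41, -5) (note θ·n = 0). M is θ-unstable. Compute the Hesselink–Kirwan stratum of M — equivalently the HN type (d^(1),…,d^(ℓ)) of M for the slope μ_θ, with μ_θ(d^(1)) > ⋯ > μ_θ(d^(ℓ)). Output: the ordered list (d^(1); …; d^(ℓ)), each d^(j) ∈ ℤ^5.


Via rank(M_{q-1}∘⋯∘M_p): M ≅ I[1,1]^2, I[1,2], I[1,5], I[4,4], I[4,5].
μ_θ-semistable layers: μ^(1)=67; μ^(2)=10; μ^(3)=-5; μ^(4)=-41

((0, 1, 0, 0, 0); (0, 1, 1, 1, 1); (4, 0, 0, 0, 1); (0, 0, 0, 2, 0))


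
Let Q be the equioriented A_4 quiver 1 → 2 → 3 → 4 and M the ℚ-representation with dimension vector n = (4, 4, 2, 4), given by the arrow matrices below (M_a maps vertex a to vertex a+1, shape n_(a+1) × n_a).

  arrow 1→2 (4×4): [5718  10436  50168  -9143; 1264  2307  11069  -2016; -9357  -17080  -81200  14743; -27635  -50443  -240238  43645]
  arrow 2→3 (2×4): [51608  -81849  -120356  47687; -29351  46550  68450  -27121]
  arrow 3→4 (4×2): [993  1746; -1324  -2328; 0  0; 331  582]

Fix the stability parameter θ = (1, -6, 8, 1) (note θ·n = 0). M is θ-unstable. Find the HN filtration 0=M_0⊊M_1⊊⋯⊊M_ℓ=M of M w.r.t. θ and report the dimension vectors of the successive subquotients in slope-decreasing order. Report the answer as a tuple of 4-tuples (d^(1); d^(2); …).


Barcode: M ≅ I[1,2]^2, I[1,3], I[1,4], I[4,4]^3. HN layers by μ_θ (4 steps, strictly decreasing):
  μ^(1)=8; μ^(2)=9/2; μ^(3)=1; μ^(4)=-5/2

((0, 0, 1, 0); (0, 0, 1, 1); (0, 0, 0, 3); (4, 4, 0, 0))


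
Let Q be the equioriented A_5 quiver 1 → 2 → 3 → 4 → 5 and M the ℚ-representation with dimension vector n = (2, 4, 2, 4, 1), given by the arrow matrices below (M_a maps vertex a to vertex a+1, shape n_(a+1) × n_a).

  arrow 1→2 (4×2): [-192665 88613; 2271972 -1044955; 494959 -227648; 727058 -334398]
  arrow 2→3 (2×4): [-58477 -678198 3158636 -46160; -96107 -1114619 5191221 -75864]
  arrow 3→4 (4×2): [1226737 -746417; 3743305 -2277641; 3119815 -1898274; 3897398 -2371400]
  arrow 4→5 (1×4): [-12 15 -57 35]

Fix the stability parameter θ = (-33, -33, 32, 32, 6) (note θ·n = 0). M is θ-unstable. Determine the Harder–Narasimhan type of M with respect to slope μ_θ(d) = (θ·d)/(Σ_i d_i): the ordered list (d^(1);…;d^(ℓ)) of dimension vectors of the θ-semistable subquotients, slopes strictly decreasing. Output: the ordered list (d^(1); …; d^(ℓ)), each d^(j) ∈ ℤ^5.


Interval decomposition of M: I[1,2], I[1,5], I[2,2], I[2,4], I[4,4]^2.
HN type (ℓ=3): μ^(1)=32; μ^(2)=70/3; μ^(3)=-33

((0, 0, 1, 3, 0); (0, 0, 1, 1, 1); (2, 4, 0, 0, 0))


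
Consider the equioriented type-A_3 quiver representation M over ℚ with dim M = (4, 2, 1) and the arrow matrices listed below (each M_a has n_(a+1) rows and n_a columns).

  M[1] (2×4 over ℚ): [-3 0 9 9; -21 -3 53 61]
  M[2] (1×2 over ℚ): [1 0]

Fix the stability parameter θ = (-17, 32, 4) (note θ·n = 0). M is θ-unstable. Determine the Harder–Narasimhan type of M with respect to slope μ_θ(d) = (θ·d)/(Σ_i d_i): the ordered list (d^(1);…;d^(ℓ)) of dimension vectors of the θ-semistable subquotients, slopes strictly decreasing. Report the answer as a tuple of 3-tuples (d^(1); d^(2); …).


Interval decomposition of M: I[1,1]^2, I[1,2], I[1,3].
HN type (ℓ=3): μ^(1)=32; μ^(2)=18; μ^(3)=-17

((0, 1, 0); (0, 1, 1); (4, 0, 0))


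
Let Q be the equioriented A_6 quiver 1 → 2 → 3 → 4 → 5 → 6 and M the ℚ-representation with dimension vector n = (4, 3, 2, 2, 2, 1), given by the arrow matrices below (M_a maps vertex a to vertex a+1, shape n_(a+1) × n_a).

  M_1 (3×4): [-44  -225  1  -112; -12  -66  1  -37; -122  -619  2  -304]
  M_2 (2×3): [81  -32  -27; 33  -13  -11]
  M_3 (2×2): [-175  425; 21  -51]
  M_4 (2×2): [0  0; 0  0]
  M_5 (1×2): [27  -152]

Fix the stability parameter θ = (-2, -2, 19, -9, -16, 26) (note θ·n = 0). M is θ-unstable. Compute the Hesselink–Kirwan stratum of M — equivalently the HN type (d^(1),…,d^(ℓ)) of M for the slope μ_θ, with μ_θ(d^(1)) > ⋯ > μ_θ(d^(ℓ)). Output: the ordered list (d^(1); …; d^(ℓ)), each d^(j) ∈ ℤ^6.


Via rank(M_{q-1}∘⋯∘M_p): M ≅ I[1,1], I[1,2], I[1,3], I[1,4], I[4,4], I[5,5], I[5,6].
μ_θ-semistable layers: μ^(1)=26; μ^(2)=19; μ^(3)=5; μ^(4)=-2; μ^(5)=-9; μ^(6)=-16

((0, 0, 0, 0, 0, 1); (0, 0, 1, 0, 0, 0); (0, 0, 1, 1, 0, 0); (4, 3, 0, 0, 0, 0); (0, 0, 0, 1, 0, 0); (0, 0, 0, 0, 2, 0))


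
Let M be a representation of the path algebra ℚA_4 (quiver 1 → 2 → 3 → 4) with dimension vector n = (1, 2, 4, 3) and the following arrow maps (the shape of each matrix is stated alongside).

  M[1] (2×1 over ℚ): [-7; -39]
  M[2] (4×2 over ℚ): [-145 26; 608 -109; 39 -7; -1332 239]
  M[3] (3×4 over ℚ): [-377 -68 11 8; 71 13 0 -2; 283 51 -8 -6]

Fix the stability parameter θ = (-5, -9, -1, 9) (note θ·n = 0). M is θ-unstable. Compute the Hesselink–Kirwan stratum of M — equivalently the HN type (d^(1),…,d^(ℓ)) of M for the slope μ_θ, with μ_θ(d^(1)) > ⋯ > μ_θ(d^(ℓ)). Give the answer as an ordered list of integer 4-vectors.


Barcode: M ≅ I[1,4], I[2,4], I[3,3], I[3,4]. HN layers by μ_θ (4 steps, strictly decreasing):
  μ^(1)=9; μ^(2)=-1; μ^(3)=-7; μ^(4)=-9

((0, 0, 0, 3); (0, 0, 4, 0); (1, 1, 0, 0); (0, 1, 0, 0))


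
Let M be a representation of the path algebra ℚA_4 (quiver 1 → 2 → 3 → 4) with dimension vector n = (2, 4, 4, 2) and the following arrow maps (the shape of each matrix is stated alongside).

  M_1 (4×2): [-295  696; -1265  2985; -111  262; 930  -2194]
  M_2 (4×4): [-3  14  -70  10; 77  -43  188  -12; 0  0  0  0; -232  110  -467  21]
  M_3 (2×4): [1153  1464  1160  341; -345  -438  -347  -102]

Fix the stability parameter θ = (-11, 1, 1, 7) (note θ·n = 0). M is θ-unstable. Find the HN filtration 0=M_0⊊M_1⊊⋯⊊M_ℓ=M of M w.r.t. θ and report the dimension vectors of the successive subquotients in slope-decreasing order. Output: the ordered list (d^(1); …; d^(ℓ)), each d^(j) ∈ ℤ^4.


Interval decomposition of M: I[1,3], I[1,4], I[2,2], I[2,4], I[3,3].
HN type (ℓ=3): μ^(1)=7; μ^(2)=1; μ^(3)=-11

((0, 0, 0, 2); (0, 4, 4, 0); (2, 0, 0, 0))


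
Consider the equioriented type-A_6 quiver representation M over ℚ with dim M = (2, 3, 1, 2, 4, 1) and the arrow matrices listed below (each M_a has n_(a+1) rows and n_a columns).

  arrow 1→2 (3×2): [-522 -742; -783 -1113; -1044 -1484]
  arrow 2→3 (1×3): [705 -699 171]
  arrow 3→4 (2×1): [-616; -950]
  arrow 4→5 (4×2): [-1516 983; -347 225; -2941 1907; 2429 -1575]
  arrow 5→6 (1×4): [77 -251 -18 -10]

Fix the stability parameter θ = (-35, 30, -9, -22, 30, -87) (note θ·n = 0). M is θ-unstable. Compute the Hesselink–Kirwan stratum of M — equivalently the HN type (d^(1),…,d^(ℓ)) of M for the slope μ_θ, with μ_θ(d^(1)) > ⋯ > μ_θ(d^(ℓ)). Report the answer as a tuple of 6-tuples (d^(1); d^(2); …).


Via rank(M_{q-1}∘⋯∘M_p): M ≅ I[1,1], I[1,6], I[2,2]^2, I[4,5], I[5,5]^2.
μ_θ-semistable layers: μ^(1)=30; μ^(2)=-58/5; μ^(3)=-22; μ^(4)=-35

((0, 2, 0, 0, 3, 0); (0, 1, 1, 1, 1, 1); (0, 0, 0, 1, 0, 0); (2, 0, 0, 0, 0, 0))


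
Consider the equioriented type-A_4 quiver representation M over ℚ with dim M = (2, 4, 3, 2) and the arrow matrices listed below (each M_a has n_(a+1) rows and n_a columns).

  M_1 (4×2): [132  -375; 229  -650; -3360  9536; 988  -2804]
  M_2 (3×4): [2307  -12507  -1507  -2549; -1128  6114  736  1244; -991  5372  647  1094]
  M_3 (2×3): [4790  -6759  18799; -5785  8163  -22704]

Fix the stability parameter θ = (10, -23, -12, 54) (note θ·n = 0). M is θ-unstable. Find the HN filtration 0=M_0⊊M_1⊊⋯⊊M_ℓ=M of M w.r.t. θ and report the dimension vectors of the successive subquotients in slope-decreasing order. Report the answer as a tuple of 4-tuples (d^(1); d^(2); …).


Interval decomposition of M: I[1,4]^2, I[2,2], I[2,3].
HN type (ℓ=4): μ^(1)=54; μ^(2)=-25/3; μ^(3)=-12; μ^(4)=-23

((0, 0, 0, 2); (2, 2, 2, 0); (0, 0, 1, 0); (0, 2, 0, 0))


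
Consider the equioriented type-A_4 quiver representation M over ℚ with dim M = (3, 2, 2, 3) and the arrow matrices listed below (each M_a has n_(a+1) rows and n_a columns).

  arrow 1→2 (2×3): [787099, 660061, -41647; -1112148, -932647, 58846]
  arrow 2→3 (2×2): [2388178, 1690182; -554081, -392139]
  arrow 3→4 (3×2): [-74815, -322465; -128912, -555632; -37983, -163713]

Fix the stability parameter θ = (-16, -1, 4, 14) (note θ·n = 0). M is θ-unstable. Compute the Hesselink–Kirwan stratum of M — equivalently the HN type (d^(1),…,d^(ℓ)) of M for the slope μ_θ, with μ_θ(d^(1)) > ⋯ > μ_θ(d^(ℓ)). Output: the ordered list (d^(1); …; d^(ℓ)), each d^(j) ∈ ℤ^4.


Via rank(M_{q-1}∘⋯∘M_p): M ≅ I[1,1], I[1,2], I[1,4], I[3,3], I[4,4]^2.
μ_θ-semistable layers: μ^(1)=14; μ^(2)=4; μ^(3)=-1; μ^(4)=-16

((0, 0, 0, 3); (0, 0, 2, 0); (0, 2, 0, 0); (3, 0, 0, 0))


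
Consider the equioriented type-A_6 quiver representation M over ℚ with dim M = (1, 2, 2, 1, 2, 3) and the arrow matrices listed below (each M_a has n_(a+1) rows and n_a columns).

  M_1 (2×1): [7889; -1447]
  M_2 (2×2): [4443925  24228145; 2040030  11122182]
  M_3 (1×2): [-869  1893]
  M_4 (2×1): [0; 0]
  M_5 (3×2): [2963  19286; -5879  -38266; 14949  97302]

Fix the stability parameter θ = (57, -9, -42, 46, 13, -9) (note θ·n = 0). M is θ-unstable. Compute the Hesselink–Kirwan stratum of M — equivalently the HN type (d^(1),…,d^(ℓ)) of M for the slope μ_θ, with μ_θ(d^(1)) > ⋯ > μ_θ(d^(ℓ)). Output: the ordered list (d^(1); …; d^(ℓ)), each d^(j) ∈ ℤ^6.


Interval decomposition of M: I[1,4], I[2,2], I[3,3], I[5,6]^2, I[6,6].
HN type (ℓ=4): μ^(1)=46; μ^(2)=2; μ^(3)=-9; μ^(4)=-42

((0, 0, 0, 1, 0, 0); (1, 1, 1, 0, 2, 2); (0, 1, 0, 0, 0, 1); (0, 0, 1, 0, 0, 0))


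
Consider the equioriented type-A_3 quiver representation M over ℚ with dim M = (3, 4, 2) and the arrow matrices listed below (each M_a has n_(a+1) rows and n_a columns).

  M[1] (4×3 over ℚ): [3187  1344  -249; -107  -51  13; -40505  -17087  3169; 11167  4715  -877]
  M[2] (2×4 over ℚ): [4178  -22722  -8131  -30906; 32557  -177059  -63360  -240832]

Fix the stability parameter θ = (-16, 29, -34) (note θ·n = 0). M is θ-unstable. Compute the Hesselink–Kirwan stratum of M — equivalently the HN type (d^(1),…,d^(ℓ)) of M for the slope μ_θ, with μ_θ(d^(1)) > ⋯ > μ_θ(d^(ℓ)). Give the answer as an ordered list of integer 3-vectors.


Via rank(M_{q-1}∘⋯∘M_p): M ≅ I[1,2], I[1,3]^2, I[2,2].
μ_θ-semistable layers: μ^(1)=29; μ^(2)=-5/2; μ^(3)=-16

((0, 2, 0); (0, 2, 2); (3, 0, 0))


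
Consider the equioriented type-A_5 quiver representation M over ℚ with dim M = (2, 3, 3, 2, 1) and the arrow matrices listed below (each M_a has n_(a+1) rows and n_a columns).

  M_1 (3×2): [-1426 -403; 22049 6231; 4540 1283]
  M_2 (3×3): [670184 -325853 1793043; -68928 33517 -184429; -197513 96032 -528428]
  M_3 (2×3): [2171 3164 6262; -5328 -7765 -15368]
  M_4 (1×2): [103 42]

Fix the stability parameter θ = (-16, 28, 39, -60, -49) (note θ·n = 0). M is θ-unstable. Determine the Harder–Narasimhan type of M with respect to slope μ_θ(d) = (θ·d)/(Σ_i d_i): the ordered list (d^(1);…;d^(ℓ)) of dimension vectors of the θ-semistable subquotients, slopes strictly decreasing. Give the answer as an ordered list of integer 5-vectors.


Barcode: M ≅ I[1,3], I[1,5], I[2,4]. HN layers by μ_θ (5 steps, strictly decreasing):
  μ^(1)=39; μ^(2)=28; μ^(3)=7/3; μ^(4)=-21/2; μ^(5)=-16

((0, 0, 1, 0, 0); (0, 1, 0, 0, 0); (0, 1, 1, 1, 0); (0, 1, 1, 1, 1); (2, 0, 0, 0, 0))


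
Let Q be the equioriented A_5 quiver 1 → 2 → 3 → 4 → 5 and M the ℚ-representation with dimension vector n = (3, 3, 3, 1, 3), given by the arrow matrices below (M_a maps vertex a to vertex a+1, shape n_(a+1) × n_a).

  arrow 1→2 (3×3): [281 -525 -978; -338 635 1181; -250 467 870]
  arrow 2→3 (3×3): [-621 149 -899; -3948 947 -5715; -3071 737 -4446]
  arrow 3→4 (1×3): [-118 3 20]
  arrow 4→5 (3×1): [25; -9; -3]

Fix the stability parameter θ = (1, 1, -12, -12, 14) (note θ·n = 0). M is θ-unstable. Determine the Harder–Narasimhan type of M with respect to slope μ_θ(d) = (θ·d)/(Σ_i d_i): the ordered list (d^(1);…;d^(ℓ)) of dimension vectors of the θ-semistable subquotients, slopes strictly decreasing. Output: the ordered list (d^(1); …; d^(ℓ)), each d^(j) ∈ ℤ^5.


Barcode: M ≅ I[1,3]^2, I[1,5], I[5,5]^2. HN layers by μ_θ (3 steps, strictly decreasing):
  μ^(1)=14; μ^(2)=-10/3; μ^(3)=-11/2

((0, 0, 0, 0, 3); (2, 2, 2, 0, 0); (1, 1, 1, 1, 0))


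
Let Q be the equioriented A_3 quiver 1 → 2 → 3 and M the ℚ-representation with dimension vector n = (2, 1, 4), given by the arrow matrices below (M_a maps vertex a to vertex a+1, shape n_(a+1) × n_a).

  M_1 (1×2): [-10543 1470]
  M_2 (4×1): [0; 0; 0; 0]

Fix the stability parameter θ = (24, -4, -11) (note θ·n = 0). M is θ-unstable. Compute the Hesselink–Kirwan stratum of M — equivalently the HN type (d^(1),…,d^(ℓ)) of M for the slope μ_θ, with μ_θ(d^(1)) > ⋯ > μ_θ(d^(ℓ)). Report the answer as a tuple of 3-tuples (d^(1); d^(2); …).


Interval decomposition of M: I[1,1], I[1,2], I[3,3]^4.
HN type (ℓ=3): μ^(1)=24; μ^(2)=10; μ^(3)=-11

((1, 0, 0); (1, 1, 0); (0, 0, 4))


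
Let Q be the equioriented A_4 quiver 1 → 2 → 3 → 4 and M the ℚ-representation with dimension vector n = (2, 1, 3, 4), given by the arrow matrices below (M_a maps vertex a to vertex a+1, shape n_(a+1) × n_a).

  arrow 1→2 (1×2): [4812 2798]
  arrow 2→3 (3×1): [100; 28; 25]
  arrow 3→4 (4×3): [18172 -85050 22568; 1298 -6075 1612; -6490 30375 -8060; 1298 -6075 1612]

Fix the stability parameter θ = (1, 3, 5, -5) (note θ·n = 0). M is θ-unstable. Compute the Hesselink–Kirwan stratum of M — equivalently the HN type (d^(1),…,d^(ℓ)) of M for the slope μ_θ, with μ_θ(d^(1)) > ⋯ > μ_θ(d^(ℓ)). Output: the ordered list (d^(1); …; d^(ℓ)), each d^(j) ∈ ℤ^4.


Interval decomposition of M: I[1,1], I[1,3], I[3,3], I[3,4], I[4,4]^3.
HN type (ℓ=5): μ^(1)=5; μ^(2)=3; μ^(3)=1; μ^(4)=0; μ^(5)=-5

((0, 0, 2, 0); (0, 1, 0, 0); (2, 0, 0, 0); (0, 0, 1, 1); (0, 0, 0, 3))


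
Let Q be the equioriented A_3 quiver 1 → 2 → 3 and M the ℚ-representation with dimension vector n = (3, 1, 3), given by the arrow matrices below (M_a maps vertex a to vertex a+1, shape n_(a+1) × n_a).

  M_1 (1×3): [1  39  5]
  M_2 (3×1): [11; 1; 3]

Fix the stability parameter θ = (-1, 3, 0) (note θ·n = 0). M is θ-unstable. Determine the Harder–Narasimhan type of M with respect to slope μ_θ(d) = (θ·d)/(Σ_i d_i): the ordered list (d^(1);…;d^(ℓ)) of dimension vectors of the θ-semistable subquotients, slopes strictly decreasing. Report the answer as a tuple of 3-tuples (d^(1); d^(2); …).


Interval decomposition of M: I[1,1]^2, I[1,3], I[3,3]^2.
HN type (ℓ=3): μ^(1)=3/2; μ^(2)=0; μ^(3)=-1

((0, 1, 1); (0, 0, 2); (3, 0, 0))


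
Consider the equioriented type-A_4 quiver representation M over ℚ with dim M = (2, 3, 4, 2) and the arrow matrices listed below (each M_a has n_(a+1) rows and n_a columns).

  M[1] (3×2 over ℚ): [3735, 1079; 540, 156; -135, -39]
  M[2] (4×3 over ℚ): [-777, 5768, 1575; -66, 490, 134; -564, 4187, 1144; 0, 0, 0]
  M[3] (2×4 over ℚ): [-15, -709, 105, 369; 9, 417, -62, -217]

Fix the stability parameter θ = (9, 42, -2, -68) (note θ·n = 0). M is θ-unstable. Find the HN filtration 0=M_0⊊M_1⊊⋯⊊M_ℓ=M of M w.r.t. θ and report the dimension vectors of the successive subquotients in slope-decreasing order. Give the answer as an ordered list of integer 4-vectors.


Via rank(M_{q-1}∘⋯∘M_p): M ≅ I[1,1], I[1,2], I[2,4]^2, I[3,3]^2.
μ_θ-semistable layers: μ^(1)=42; μ^(2)=9; μ^(3)=-2; μ^(4)=-28/3

((0, 1, 0, 0); (2, 0, 0, 0); (0, 0, 2, 0); (0, 2, 2, 2))


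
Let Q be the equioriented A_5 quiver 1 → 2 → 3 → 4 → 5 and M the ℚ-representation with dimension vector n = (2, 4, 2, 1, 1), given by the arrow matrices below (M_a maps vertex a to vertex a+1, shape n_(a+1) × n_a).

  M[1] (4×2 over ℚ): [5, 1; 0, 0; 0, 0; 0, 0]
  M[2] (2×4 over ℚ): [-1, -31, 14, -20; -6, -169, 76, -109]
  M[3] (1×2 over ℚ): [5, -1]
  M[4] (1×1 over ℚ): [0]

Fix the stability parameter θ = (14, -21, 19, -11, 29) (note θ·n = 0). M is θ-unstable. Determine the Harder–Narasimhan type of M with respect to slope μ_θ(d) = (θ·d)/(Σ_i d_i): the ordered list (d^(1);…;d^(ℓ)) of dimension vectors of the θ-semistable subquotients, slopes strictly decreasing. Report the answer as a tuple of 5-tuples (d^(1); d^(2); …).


Via rank(M_{q-1}∘⋯∘M_p): M ≅ I[1,1], I[1,4], I[2,2]^2, I[2,3], I[5,5].
μ_θ-semistable layers: μ^(1)=29; μ^(2)=19; μ^(3)=14; μ^(4)=4; μ^(5)=-7/2; μ^(6)=-21

((0, 0, 0, 0, 1); (0, 0, 1, 0, 0); (1, 0, 0, 0, 0); (0, 0, 1, 1, 0); (1, 1, 0, 0, 0); (0, 3, 0, 0, 0))


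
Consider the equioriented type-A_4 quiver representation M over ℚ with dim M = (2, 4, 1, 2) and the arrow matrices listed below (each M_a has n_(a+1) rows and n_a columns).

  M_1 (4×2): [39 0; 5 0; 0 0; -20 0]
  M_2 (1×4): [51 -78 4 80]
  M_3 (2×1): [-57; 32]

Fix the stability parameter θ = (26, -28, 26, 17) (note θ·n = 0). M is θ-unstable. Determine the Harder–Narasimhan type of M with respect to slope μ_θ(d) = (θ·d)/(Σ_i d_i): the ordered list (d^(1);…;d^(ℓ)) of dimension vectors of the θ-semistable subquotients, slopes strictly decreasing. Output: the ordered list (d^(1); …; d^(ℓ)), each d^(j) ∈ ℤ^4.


Interval decomposition of M: I[1,1], I[1,4], I[2,2]^3, I[4,4].
HN type (ℓ=5): μ^(1)=26; μ^(2)=43/2; μ^(3)=17; μ^(4)=-1; μ^(5)=-28

((1, 0, 0, 0); (0, 0, 1, 1); (0, 0, 0, 1); (1, 1, 0, 0); (0, 3, 0, 0))


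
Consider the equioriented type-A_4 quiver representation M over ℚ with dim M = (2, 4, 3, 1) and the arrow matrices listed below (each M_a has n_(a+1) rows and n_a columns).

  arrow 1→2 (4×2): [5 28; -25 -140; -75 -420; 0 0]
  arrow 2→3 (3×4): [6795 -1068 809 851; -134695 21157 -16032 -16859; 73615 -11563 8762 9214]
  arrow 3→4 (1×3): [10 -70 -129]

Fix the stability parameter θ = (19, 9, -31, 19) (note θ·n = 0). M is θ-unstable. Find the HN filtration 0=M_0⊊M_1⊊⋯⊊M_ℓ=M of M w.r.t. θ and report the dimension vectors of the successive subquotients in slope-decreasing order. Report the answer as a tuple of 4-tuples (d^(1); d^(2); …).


Via rank(M_{q-1}∘⋯∘M_p): M ≅ I[1,1], I[1,2], I[2,3]^2, I[2,4].
μ_θ-semistable layers: μ^(1)=19; μ^(2)=14; μ^(3)=-11

((1, 0, 0, 1); (1, 1, 0, 0); (0, 3, 3, 0))


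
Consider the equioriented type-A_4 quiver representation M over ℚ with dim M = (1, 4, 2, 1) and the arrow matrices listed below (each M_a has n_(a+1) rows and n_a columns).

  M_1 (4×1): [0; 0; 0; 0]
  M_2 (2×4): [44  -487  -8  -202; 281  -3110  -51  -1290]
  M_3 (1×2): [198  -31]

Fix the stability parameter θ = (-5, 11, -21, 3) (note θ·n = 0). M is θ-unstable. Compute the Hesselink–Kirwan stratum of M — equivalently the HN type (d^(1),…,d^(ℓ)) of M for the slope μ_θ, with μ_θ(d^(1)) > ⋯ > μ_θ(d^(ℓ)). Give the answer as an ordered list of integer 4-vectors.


Interval decomposition of M: I[1,1], I[2,2]^2, I[2,3], I[2,4].
HN type (ℓ=3): μ^(1)=11; μ^(2)=3; μ^(3)=-5

((0, 2, 0, 0); (0, 0, 0, 1); (1, 2, 2, 0))


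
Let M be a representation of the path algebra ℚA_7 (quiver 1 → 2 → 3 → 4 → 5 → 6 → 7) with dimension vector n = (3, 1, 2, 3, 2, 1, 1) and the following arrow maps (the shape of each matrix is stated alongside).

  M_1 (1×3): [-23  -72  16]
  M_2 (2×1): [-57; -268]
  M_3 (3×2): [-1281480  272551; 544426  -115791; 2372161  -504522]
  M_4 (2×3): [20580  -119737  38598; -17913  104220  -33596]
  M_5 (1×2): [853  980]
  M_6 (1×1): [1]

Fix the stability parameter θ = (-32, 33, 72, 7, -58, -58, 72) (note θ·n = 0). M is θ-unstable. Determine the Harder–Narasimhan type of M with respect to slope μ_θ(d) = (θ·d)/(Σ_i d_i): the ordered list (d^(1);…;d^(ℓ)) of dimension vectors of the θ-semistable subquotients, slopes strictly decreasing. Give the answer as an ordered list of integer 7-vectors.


Via rank(M_{q-1}∘⋯∘M_p): M ≅ I[1,1]^2, I[1,4], I[3,7], I[4,5].
μ_θ-semistable layers: μ^(1)=72; μ^(2)=79/2; μ^(3)=33; μ^(4)=-37/4; μ^(5)=-51/2; μ^(6)=-32

((0, 0, 0, 0, 0, 0, 1); (0, 0, 1, 1, 0, 0, 0); (0, 1, 0, 0, 0, 0, 0); (0, 0, 1, 1, 1, 1, 0); (0, 0, 0, 1, 1, 0, 0); (3, 0, 0, 0, 0, 0, 0))


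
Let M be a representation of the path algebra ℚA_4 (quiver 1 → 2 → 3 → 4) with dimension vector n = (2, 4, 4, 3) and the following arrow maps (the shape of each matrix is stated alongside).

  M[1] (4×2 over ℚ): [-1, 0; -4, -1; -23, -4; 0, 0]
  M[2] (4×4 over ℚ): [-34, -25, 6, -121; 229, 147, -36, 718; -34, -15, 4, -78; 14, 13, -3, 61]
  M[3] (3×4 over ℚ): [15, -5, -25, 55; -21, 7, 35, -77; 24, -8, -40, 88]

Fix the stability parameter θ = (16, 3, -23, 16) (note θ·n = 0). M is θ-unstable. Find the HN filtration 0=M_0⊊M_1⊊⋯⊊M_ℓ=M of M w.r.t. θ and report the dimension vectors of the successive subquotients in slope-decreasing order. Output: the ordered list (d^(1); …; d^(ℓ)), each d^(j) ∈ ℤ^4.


Barcode: M ≅ I[1,3]^2, I[2,3], I[2,4], I[4,4]^2. HN layers by μ_θ (3 steps, strictly decreasing):
  μ^(1)=16; μ^(2)=-4/3; μ^(3)=-10

((0, 0, 0, 3); (2, 2, 2, 0); (0, 2, 2, 0))


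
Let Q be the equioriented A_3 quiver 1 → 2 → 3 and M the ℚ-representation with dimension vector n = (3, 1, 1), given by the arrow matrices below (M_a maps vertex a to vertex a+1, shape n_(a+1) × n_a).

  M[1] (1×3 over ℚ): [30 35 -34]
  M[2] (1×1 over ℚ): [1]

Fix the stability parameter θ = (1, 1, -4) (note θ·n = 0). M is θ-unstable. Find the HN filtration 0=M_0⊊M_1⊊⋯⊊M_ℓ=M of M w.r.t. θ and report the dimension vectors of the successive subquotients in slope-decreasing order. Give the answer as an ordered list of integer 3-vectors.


Via rank(M_{q-1}∘⋯∘M_p): M ≅ I[1,1]^2, I[1,3].
μ_θ-semistable layers: μ^(1)=1; μ^(2)=-2/3

((2, 0, 0); (1, 1, 1))


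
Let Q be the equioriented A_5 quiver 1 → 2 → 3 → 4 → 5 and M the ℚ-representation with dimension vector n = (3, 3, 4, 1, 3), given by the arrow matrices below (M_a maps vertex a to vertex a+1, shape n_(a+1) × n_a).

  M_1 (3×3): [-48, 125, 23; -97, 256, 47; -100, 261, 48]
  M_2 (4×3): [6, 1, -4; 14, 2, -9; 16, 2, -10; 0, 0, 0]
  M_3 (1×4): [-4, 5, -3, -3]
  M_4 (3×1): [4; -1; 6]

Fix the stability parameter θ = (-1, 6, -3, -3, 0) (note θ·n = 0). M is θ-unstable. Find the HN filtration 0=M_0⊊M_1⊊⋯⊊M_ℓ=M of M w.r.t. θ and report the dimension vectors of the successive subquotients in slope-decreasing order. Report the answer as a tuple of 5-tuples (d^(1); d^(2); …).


Via rank(M_{q-1}∘⋯∘M_p): M ≅ I[1,2], I[1,3], I[1,5], I[3,3]^2, I[5,5]^2.
μ_θ-semistable layers: μ^(1)=6; μ^(2)=3/2; μ^(3)=0; μ^(4)=-1; μ^(5)=-3

((0, 1, 0, 0, 0); (0, 1, 1, 0, 0); (0, 1, 1, 1, 3); (3, 0, 0, 0, 0); (0, 0, 2, 0, 0))


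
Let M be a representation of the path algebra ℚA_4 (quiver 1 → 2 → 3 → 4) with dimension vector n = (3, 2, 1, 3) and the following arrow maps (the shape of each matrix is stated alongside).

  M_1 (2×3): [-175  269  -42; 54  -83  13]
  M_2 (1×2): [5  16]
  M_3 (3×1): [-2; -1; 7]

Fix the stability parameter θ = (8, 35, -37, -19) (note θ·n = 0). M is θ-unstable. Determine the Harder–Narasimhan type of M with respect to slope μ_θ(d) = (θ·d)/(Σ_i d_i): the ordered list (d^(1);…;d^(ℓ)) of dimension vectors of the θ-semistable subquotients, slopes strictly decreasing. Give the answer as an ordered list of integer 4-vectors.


Interval decomposition of M: I[1,1], I[1,2], I[1,4], I[4,4]^2.
HN type (ℓ=4): μ^(1)=35; μ^(2)=8; μ^(3)=-13/4; μ^(4)=-19

((0, 1, 0, 0); (2, 0, 0, 0); (1, 1, 1, 1); (0, 0, 0, 2))


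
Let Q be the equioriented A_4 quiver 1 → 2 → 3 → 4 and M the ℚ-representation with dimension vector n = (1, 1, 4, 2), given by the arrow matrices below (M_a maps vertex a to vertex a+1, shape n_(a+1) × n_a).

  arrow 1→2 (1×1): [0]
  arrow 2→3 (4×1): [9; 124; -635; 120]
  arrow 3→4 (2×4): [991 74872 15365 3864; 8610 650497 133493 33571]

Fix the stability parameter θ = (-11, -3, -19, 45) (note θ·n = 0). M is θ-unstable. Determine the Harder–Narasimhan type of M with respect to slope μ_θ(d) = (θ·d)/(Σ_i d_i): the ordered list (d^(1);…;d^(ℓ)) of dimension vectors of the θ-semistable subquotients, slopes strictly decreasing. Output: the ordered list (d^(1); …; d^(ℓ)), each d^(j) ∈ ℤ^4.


Interval decomposition of M: I[1,1], I[2,4], I[3,3]^2, I[3,4].
HN type (ℓ=3): μ^(1)=45; μ^(2)=-11; μ^(3)=-19

((0, 0, 0, 2); (1, 1, 1, 0); (0, 0, 3, 0))


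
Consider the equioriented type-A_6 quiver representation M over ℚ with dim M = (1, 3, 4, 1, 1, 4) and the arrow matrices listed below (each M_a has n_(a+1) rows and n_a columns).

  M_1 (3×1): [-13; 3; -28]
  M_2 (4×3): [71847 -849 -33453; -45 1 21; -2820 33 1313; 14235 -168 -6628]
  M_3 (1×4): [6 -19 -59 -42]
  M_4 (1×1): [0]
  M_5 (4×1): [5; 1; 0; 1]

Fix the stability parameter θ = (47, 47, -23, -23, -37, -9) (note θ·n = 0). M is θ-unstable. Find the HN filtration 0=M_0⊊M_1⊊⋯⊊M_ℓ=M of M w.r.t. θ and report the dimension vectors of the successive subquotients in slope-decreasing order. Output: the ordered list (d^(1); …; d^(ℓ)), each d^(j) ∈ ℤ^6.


Interval decomposition of M: I[1,4], I[2,2], I[2,3], I[3,3]^2, I[5,6], I[6,6]^3.
HN type (ℓ=5): μ^(1)=47; μ^(2)=12; μ^(3)=-9; μ^(4)=-23; μ^(5)=-37

((0, 1, 0, 0, 0, 0); (1, 2, 2, 1, 0, 0); (0, 0, 0, 0, 0, 4); (0, 0, 2, 0, 0, 0); (0, 0, 0, 0, 1, 0))


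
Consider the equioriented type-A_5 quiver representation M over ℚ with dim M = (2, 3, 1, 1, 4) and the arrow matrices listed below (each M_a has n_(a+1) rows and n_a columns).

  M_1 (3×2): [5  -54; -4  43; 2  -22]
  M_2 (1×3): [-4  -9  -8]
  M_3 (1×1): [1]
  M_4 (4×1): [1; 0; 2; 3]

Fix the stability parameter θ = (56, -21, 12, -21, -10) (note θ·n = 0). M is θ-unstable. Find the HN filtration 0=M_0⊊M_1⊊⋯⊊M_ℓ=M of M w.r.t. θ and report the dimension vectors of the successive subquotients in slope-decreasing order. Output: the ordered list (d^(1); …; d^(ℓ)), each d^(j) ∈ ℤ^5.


Interval decomposition of M: I[1,2], I[1,5], I[2,2], I[5,5]^3.
HN type (ℓ=4): μ^(1)=35/2; μ^(2)=16/5; μ^(3)=-10; μ^(4)=-21

((1, 1, 0, 0, 0); (1, 1, 1, 1, 1); (0, 0, 0, 0, 3); (0, 1, 0, 0, 0))


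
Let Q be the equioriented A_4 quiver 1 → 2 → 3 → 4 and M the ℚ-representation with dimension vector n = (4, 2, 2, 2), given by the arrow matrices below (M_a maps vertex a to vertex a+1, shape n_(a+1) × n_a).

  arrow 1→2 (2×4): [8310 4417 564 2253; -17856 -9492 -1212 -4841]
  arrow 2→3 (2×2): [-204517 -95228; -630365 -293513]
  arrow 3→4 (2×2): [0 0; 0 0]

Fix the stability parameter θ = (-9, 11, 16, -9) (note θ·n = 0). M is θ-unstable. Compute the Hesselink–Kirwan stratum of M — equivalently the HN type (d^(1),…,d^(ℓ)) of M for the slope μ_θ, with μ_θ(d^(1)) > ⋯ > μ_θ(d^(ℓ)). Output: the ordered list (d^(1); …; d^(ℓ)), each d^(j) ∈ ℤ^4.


Barcode: M ≅ I[1,1]^2, I[1,3]^2, I[4,4]^2. HN layers by μ_θ (3 steps, strictly decreasing):
  μ^(1)=16; μ^(2)=11; μ^(3)=-9

((0, 0, 2, 0); (0, 2, 0, 0); (4, 0, 0, 2))


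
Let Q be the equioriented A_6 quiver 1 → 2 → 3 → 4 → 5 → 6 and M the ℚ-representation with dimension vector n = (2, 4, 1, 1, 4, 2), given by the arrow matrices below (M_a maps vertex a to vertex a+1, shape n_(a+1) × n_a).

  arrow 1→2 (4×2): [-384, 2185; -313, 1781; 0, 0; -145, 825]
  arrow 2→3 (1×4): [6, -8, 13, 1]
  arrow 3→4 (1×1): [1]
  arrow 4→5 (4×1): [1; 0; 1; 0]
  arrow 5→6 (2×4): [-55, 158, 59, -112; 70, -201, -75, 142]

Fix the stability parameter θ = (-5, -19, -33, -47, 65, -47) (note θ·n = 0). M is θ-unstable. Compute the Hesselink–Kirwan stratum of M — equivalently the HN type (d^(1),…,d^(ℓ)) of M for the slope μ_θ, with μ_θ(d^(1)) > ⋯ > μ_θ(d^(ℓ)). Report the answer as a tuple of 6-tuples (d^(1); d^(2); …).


Interval decomposition of M: I[1,2], I[1,6], I[2,2]^2, I[5,5]^2, I[5,6].
HN type (ℓ=5): μ^(1)=65; μ^(2)=9; μ^(3)=-12; μ^(4)=-19; μ^(5)=-26

((0, 0, 0, 0, 2, 0); (0, 0, 0, 0, 2, 2); (1, 1, 0, 0, 0, 0); (0, 2, 0, 0, 0, 0); (1, 1, 1, 1, 0, 0))


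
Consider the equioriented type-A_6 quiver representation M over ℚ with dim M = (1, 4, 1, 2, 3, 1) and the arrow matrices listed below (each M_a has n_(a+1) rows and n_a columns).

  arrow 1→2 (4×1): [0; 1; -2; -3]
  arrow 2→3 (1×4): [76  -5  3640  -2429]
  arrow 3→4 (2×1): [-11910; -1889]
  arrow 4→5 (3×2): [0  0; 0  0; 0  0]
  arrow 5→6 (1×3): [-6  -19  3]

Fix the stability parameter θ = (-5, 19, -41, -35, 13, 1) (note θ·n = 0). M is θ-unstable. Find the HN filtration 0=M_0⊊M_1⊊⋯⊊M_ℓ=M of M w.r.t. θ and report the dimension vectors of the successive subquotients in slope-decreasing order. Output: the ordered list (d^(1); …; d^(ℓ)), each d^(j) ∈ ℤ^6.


Barcode: M ≅ I[1,4], I[2,2]^3, I[4,4], I[5,5]^2, I[5,6]. HN layers by μ_θ (5 steps, strictly decreasing):
  μ^(1)=19; μ^(2)=13; μ^(3)=7; μ^(4)=-31/2; μ^(5)=-35

((0, 3, 0, 0, 0, 0); (0, 0, 0, 0, 2, 0); (0, 0, 0, 0, 1, 1); (1, 1, 1, 1, 0, 0); (0, 0, 0, 1, 0, 0))


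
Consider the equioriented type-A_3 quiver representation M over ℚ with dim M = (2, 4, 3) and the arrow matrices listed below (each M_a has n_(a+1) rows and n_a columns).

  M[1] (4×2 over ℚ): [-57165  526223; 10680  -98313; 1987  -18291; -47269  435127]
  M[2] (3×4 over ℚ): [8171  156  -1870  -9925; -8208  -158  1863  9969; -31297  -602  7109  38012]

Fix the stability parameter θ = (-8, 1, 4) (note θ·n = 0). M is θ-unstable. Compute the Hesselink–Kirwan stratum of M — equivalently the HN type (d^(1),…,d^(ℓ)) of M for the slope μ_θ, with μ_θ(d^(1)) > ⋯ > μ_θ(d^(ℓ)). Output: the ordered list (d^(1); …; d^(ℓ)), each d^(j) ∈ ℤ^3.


Barcode: M ≅ I[1,2]^2, I[2,3]^2, I[3,3]. HN layers by μ_θ (3 steps, strictly decreasing):
  μ^(1)=4; μ^(2)=1; μ^(3)=-8

((0, 0, 3); (0, 4, 0); (2, 0, 0))


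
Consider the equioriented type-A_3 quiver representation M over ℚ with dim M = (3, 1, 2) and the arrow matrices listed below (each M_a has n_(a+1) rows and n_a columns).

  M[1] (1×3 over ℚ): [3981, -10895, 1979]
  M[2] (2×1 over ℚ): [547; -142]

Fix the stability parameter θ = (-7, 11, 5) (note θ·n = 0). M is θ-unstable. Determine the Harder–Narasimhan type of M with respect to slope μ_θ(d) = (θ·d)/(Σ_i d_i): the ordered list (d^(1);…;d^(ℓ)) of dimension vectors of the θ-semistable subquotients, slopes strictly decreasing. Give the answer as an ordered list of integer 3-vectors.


Barcode: M ≅ I[1,1]^2, I[1,3], I[3,3]. HN layers by μ_θ (3 steps, strictly decreasing):
  μ^(1)=8; μ^(2)=5; μ^(3)=-7

((0, 1, 1); (0, 0, 1); (3, 0, 0))


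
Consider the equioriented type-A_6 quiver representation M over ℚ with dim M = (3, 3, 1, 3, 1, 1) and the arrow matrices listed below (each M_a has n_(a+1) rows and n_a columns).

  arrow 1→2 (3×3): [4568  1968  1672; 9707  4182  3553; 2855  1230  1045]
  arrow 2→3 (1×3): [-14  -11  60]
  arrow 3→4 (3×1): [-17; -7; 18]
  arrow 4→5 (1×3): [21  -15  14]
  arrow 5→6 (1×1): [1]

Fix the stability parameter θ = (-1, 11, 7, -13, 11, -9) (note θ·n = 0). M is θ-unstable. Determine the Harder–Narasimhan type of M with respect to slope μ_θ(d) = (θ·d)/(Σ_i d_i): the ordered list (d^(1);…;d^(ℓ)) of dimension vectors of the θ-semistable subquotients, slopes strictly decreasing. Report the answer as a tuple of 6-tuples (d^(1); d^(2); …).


Barcode: M ≅ I[1,1]^2, I[1,4], I[2,2]^2, I[4,4], I[4,6]. HN layers by μ_θ (5 steps, strictly decreasing):
  μ^(1)=11; μ^(2)=5/3; μ^(3)=1; μ^(4)=-1; μ^(5)=-13

((0, 2, 0, 0, 0, 0); (0, 1, 1, 1, 0, 0); (0, 0, 0, 0, 1, 1); (3, 0, 0, 0, 0, 0); (0, 0, 0, 2, 0, 0))


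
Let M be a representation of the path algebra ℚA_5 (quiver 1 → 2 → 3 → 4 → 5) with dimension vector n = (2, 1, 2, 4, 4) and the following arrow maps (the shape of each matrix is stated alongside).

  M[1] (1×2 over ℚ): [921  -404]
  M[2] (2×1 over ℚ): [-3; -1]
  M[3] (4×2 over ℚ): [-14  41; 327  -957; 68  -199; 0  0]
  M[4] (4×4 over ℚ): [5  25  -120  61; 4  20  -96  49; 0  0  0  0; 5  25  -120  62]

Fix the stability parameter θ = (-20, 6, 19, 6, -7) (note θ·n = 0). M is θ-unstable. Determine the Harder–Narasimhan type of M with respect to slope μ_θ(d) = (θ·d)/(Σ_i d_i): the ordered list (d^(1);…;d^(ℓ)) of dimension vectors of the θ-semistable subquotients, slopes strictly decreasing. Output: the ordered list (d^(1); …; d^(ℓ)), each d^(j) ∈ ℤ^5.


Via rank(M_{q-1}∘⋯∘M_p): M ≅ I[1,1], I[1,5], I[3,4], I[4,4], I[4,5], I[5,5]^2.
μ_θ-semistable layers: μ^(1)=25/2; μ^(2)=6; μ^(3)=-1/2; μ^(4)=-7; μ^(5)=-20

((0, 0, 1, 1, 0); (0, 1, 1, 2, 1); (0, 0, 0, 1, 1); (0, 0, 0, 0, 2); (2, 0, 0, 0, 0))


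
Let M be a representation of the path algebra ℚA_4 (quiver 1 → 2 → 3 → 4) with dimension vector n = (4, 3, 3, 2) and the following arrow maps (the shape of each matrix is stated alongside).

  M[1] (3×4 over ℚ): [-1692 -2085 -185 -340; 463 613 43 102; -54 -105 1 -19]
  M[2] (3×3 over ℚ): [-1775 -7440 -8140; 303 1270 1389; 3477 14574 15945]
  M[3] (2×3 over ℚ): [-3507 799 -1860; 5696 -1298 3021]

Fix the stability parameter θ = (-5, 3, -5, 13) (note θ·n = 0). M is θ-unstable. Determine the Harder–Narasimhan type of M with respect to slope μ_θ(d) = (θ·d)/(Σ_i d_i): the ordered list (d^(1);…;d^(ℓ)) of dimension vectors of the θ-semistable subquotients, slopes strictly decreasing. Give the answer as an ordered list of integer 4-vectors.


Via rank(M_{q-1}∘⋯∘M_p): M ≅ I[1,1], I[1,2], I[1,4]^2, I[3,3].
μ_θ-semistable layers: μ^(1)=13; μ^(2)=3; μ^(3)=-1; μ^(4)=-5

((0, 0, 0, 2); (0, 1, 0, 0); (0, 2, 2, 0); (4, 0, 1, 0))


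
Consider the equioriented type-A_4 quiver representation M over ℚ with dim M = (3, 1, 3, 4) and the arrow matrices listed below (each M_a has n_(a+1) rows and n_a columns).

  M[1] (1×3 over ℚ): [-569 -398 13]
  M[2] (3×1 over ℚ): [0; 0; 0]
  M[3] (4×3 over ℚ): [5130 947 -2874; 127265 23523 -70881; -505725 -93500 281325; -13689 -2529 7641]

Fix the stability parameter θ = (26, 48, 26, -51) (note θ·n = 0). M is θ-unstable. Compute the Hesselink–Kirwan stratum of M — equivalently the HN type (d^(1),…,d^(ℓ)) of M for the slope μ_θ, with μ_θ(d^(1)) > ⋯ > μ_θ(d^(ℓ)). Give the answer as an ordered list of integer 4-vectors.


Interval decomposition of M: I[1,1]^2, I[1,2], I[3,3], I[3,4]^2, I[4,4]^2.
HN type (ℓ=4): μ^(1)=48; μ^(2)=26; μ^(3)=-25/2; μ^(4)=-51

((0, 1, 0, 0); (3, 0, 1, 0); (0, 0, 2, 2); (0, 0, 0, 2))


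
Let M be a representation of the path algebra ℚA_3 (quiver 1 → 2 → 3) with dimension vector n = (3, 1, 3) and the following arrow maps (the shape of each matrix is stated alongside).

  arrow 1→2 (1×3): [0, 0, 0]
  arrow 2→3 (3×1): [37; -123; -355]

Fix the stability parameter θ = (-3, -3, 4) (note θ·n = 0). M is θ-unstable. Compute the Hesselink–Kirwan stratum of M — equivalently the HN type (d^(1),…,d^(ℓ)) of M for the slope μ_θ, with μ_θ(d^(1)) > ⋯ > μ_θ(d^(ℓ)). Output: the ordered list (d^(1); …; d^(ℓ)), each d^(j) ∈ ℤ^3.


Via rank(M_{q-1}∘⋯∘M_p): M ≅ I[1,1]^3, I[2,3], I[3,3]^2.
μ_θ-semistable layers: μ^(1)=4; μ^(2)=-3

((0, 0, 3); (3, 1, 0))


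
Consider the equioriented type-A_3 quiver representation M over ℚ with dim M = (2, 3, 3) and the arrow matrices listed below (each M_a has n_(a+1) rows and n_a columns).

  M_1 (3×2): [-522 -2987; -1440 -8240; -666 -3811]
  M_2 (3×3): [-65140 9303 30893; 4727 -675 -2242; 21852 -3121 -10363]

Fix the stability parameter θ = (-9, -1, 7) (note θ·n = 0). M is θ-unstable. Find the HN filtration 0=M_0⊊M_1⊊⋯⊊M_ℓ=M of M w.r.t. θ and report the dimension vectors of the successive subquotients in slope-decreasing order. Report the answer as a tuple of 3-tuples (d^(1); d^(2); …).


Barcode: M ≅ I[1,1], I[1,3], I[2,2], I[2,3], I[3,3]. HN layers by μ_θ (3 steps, strictly decreasing):
  μ^(1)=7; μ^(2)=-1; μ^(3)=-9

((0, 0, 3); (0, 3, 0); (2, 0, 0))


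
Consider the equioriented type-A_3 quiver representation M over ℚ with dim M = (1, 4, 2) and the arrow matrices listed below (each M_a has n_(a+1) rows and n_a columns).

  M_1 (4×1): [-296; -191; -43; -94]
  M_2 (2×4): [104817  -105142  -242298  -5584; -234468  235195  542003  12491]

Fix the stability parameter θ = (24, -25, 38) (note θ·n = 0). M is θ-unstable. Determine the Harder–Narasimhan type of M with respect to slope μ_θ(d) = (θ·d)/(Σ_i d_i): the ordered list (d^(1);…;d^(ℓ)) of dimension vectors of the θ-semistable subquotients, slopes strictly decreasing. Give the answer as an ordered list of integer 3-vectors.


Interval decomposition of M: I[1,2], I[2,2], I[2,3]^2.
HN type (ℓ=3): μ^(1)=38; μ^(2)=-1/2; μ^(3)=-25

((0, 0, 2); (1, 1, 0); (0, 3, 0))
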